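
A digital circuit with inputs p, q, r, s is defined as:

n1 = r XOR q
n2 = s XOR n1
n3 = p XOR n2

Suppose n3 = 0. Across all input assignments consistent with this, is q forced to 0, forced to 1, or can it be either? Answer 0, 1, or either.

either

Both values of q occur among assignments with n3 = 0:
  q=0: p=0, q=0, r=0, s=0
  q=1: p=0, q=1, r=0, s=1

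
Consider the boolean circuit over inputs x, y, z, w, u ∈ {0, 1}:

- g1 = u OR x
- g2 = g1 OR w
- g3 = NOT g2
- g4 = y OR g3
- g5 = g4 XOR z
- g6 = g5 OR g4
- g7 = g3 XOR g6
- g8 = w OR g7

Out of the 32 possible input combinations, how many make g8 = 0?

g8 = w OR g7 must be 0, so both w = 0 and g7 = 0.
g7 = g3 XOR g6 must be 0, so g3 and g6 are equal.
Enumerating the 32 input combinations, 7 give g8 = 0 and 25 give g8 = 1.

7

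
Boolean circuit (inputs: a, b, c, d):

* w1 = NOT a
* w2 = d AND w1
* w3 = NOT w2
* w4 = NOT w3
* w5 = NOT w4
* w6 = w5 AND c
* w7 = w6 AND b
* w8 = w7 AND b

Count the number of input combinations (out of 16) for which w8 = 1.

3

w8 = w7 AND b must be 1, so both w7 = 1 and b = 1.
Satisfying assignments:
  a=0, b=1, c=1, d=0
  a=1, b=1, c=1, d=0
  a=1, b=1, c=1, d=1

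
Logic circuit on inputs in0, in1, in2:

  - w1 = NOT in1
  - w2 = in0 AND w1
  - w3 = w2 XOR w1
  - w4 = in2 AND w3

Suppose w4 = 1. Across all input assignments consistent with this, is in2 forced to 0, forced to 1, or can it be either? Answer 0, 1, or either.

1

w4 = in2 AND w3 must be 1, so both in2 = 1 and w3 = 1.
w3 = w2 XOR w1 must be 1, so w2 and w1 differ.
Every assignment with w4 = 1 has in2 = 1; there are 1 such assignment(s).
  in0=0, in1=0, in2=1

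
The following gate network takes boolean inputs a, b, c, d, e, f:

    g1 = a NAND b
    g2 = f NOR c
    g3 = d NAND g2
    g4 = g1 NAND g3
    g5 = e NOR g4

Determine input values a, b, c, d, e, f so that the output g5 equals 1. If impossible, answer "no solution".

a=1, b=0, c=1, d=1, e=0, f=1

g5 = e NOR g4 must be 1, so both e = 0 and g4 = 0.
Check with a=1, b=0, c=1, d=1, e=0, f=1:
g1 = a NAND b = 1 NAND 0 = 1
g2 = f NOR c = 1 NOR 1 = 0
g3 = d NAND g2 = 1 NAND 0 = 1
g4 = g1 NAND g3 = 1 NAND 1 = 0
g5 = e NOR g4 = 0 NOR 0 = 1
So g5 = 1 as required.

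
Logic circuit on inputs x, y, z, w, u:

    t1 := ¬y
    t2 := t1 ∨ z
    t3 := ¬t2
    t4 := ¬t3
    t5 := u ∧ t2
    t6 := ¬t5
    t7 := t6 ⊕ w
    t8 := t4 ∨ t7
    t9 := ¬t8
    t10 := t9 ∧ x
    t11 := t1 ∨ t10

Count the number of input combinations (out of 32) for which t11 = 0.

14

t11 = t1 ∨ t10 must be 0, so both t1 = 0 and t10 = 0.
t1 = ¬y must be 0, so y = 1.
t10 = t9 ∧ x must be 0, so at least one of t9, x is 0.
Enumerating the 32 input combinations, 14 give t11 = 0 and 18 give t11 = 1.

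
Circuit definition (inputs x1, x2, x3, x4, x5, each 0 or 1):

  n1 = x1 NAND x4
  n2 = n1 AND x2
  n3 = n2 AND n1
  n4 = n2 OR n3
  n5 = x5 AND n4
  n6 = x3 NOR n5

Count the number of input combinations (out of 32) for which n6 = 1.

n6 = x3 NOR n5 must be 1, so both x3 = 0 and n5 = 0.
n5 = x5 AND n4 must be 0, so at least one of x5, n4 is 0.
Enumerating the 32 input combinations, 13 give n6 = 1 and 19 give n6 = 0.

13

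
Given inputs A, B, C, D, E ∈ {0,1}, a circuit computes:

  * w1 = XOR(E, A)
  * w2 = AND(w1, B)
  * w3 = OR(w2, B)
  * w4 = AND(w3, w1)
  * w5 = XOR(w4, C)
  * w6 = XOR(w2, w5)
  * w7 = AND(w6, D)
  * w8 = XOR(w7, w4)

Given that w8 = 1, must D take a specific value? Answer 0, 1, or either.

either

Both values of D occur among assignments with w8 = 1:
  D=0: A=0, B=1, C=0, D=0, E=1
  D=1: A=0, B=0, C=1, D=1, E=0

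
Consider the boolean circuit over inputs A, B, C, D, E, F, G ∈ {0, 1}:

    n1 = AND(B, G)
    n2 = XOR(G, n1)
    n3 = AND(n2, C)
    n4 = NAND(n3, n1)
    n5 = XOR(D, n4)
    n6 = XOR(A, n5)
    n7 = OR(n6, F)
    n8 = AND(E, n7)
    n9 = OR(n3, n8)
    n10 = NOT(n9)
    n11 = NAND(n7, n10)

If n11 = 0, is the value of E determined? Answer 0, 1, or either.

n11 = NAND(n7, n10) must be 0, so both n7 = 1 and n10 = 1.
n7 = OR(n6, F) must be 1, so at least one of n6, F is 1.
n10 = NOT(n9) must be 1, so n9 = 0.
Every assignment with n11 = 0 has E = 0; there are 42 such assignment(s).

0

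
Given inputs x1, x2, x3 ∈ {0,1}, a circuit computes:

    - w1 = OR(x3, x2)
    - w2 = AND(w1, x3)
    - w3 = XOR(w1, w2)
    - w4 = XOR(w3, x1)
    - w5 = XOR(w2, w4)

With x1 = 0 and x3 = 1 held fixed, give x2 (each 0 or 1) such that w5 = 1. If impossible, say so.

w5 = XOR(w2, w4) must be 1, so w2 and w4 differ.
Check with x1 = 0 and x3 = 1 and x2=1:
w1 = OR(x3, x2) = OR(1, 1) = 1
w2 = AND(w1, x3) = AND(1, 1) = 1
w3 = XOR(w1, w2) = XOR(1, 1) = 0
w4 = XOR(w3, x1) = XOR(0, 0) = 0
w5 = XOR(w2, w4) = XOR(1, 0) = 1
So w5 = 1.

x2=1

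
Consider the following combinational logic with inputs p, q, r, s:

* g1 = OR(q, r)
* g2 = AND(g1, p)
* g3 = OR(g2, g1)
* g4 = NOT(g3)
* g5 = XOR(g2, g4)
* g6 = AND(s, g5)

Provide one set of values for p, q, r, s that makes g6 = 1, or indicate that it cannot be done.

Check with p=0 q=0 r=0 s=1:
g1 = OR(q, r) = OR(0, 0) = 0
g2 = AND(g1, p) = AND(0, 0) = 0
g3 = OR(g2, g1) = OR(0, 0) = 0
g4 = NOT(g3) = NOT 0 = 1
g5 = XOR(g2, g4) = XOR(0, 1) = 1
g6 = AND(s, g5) = AND(1, 1) = 1
So g6 = 1 as required.

p=0 q=0 r=0 s=1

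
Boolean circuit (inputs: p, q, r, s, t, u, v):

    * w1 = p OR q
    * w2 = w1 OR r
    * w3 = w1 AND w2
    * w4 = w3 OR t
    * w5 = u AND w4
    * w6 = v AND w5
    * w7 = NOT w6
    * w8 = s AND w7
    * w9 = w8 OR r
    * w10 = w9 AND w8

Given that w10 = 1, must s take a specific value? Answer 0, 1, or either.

w10 = w9 AND w8 must be 1, so both w9 = 1 and w8 = 1.
Every assignment with w10 = 1 has s = 1; there are 50 such assignment(s).

1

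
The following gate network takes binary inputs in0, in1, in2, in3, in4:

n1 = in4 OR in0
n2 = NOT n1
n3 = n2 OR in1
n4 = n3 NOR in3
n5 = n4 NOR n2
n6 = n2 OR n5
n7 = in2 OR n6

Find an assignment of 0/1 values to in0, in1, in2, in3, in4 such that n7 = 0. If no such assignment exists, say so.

n7 = in2 OR n6 must be 0, so both in2 = 0 and n6 = 0.
n6 = n2 OR n5 must be 0, so both n2 = 0 and n5 = 0.
Check with in0=1 in1=0 in2=0 in3=0 in4=0:
n1 = in4 OR in0 = 0 OR 1 = 1
n2 = NOT n1 = NOT 1 = 0
n3 = n2 OR in1 = 0 OR 0 = 0
n4 = n3 NOR in3 = 0 NOR 0 = 1
n5 = n4 NOR n2 = 1 NOR 0 = 0
n6 = n2 OR n5 = 0 OR 0 = 0
n7 = in2 OR n6 = 0 OR 0 = 0
So n7 = 0 as required.

in0=1 in1=0 in2=0 in3=0 in4=0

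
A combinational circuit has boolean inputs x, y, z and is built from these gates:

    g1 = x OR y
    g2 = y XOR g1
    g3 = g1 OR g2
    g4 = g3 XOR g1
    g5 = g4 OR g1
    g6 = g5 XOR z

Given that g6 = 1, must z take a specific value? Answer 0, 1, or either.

Both values of z occur among assignments with g6 = 1:
  z=0: x=0, y=1, z=0
  z=1: x=0, y=0, z=1

either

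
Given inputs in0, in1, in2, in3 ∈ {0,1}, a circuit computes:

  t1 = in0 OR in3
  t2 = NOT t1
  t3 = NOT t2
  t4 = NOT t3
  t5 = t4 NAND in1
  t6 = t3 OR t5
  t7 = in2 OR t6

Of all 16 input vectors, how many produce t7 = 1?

15

t7 = in2 OR t6 must be 1, so at least one of in2, t6 is 1.
Enumerating the 16 input combinations, 15 give t7 = 1 and 1 give t7 = 0.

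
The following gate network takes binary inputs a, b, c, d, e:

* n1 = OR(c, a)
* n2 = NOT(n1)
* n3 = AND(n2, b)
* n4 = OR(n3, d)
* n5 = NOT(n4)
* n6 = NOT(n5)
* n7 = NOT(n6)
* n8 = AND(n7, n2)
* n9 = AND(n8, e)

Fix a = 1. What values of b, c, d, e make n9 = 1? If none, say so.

no solution exists

With a = 1 fixed, none of the 16 settings of b, c, d, e give n9 = 1.
For example, with b=0, c=0, d=0, e=0:
n1 = OR(c, a) = OR(0, 1) = 1
n2 = NOT(n1) = NOT 1 = 0
n3 = AND(n2, b) = AND(0, 0) = 0
n4 = OR(n3, d) = OR(0, 0) = 0
n5 = NOT(n4) = NOT 0 = 1
n6 = NOT(n5) = NOT 1 = 0
n7 = NOT(n6) = NOT 0 = 1
n8 = AND(n7, n2) = AND(1, 0) = 0
n9 = AND(n8, e) = AND(0, 0) = 0
giving n9 = 0 ≠ 1.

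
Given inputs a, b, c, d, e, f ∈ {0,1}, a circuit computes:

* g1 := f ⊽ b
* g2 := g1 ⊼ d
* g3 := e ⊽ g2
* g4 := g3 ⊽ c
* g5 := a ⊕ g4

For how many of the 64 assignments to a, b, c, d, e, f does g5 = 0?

g5 = a ⊕ g4 must be 0, so a and g4 are equal.
Enumerating the 64 input combinations, 32 give g5 = 0 and 32 give g5 = 1.

32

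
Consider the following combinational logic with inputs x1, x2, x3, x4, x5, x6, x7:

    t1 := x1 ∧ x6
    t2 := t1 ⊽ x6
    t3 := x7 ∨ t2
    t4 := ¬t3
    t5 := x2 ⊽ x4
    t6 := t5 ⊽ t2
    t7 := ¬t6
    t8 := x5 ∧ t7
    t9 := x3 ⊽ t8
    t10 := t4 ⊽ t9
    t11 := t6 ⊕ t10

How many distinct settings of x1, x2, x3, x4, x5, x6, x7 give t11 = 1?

t11 = t6 ⊕ t10 must be 1, so t6 and t10 differ.
Enumerating the 128 input combinations, 90 give t11 = 1 and 38 give t11 = 0.

90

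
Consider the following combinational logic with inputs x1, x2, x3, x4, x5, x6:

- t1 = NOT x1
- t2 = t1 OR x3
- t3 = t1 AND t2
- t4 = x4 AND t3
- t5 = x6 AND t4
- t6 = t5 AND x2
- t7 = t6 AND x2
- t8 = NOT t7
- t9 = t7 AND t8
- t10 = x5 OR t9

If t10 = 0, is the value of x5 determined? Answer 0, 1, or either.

0

t10 = x5 OR t9 must be 0, so both x5 = 0 and t9 = 0.
Every assignment with t10 = 0 has x5 = 0; there are 32 such assignment(s).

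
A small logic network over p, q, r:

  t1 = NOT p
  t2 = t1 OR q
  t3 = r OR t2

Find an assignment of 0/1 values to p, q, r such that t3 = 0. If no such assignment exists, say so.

t3 = r OR t2 must be 0, so both r = 0 and t2 = 0.
Check with p=1, q=0, r=0:
t1 = NOT p = NOT 1 = 0
t2 = t1 OR q = 0 OR 0 = 0
t3 = r OR t2 = 0 OR 0 = 0
So t3 = 0 as required.

p=1, q=0, r=0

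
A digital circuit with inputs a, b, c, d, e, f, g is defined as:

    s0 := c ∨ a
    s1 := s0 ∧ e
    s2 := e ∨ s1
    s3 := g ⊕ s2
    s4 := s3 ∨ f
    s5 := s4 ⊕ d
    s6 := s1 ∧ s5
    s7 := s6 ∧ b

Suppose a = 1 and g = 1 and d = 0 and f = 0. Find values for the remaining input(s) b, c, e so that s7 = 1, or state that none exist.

With a = 1 and g = 1 and d = 0 and f = 0 fixed, none of the 8 settings of b, c, e give s7 = 1.
For example, with b=0, c=1, e=1:
s0 = c ∨ a = 1 ∨ 1 = 1
s1 = s0 ∧ e = 1 ∧ 1 = 1
s2 = e ∨ s1 = 1 ∨ 1 = 1
s3 = g ⊕ s2 = 1 ⊕ 1 = 0
s4 = s3 ∨ f = 0 ∨ 0 = 0
s5 = s4 ⊕ d = 0 ⊕ 0 = 0
s6 = s1 ∧ s5 = 1 ∧ 0 = 0
s7 = s6 ∧ b = 0 ∧ 0 = 0
giving s7 = 0 ≠ 1.

no solution exists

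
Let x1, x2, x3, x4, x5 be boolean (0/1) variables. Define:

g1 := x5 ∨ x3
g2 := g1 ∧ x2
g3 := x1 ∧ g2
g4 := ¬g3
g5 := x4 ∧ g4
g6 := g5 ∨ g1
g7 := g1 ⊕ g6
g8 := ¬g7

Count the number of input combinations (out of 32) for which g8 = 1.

g8 = ¬g7 must be 1, so g7 = 0.
Enumerating the 32 input combinations, 28 give g8 = 1 and 4 give g8 = 0.

28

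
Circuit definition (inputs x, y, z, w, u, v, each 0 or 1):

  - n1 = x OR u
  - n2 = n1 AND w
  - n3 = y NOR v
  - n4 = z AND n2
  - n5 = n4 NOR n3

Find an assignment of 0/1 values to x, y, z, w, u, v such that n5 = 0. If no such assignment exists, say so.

n5 = n4 NOR n3 must be 0, so at least one of n4, n3 is 1.
Check with x=0 y=0 z=0 w=1 u=0 v=0:
n1 = x OR u = 0 OR 0 = 0
n2 = n1 AND w = 0 AND 1 = 0
n3 = y NOR v = 0 NOR 0 = 1
n4 = z AND n2 = 0 AND 0 = 0
n5 = n4 NOR n3 = 0 NOR 1 = 0
So n5 = 0 as required.

x=0 y=0 z=0 w=1 u=0 v=0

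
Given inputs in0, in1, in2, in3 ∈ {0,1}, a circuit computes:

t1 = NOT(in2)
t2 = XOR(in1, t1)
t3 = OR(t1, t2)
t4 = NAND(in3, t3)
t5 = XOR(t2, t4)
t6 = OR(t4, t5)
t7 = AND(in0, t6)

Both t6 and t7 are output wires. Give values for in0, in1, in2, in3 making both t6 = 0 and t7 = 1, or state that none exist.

no solution exists

Across all 16 input combinations, none give both t6 = 0 and t7 = 1.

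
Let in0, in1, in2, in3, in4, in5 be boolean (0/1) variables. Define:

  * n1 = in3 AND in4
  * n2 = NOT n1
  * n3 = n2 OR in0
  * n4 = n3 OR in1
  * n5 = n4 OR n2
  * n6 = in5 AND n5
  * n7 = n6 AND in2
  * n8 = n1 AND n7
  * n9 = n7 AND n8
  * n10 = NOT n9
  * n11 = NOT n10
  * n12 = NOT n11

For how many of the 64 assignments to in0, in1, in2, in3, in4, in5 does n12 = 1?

n12 = NOT n11 must be 1, so n11 = 0.
Enumerating the 64 input combinations, 61 give n12 = 1 and 3 give n12 = 0.

61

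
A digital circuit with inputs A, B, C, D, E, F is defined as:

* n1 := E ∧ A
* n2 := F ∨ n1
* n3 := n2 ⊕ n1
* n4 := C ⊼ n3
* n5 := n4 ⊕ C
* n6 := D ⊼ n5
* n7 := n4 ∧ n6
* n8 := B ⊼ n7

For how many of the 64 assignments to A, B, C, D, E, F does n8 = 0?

18

n8 = B ⊼ n7 must be 0, so both B = 1 and n7 = 1.
n7 = n4 ∧ n6 must be 1, so both n4 = 1 and n6 = 1.
n4 = C ⊼ n3 must be 1, so at least one of C, n3 is 0.
Enumerating the 64 input combinations, 18 give n8 = 0 and 46 give n8 = 1.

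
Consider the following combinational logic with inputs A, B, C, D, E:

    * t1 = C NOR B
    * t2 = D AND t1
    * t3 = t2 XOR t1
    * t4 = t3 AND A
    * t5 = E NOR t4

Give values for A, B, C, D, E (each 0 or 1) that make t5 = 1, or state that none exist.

A=0 B=1 C=0 D=0 E=0

t5 = E NOR t4 must be 1, so both E = 0 and t4 = 0.
Check with A=0 B=1 C=0 D=0 E=0:
t1 = C NOR B = 0 NOR 1 = 0
t2 = D AND t1 = 0 AND 0 = 0
t3 = t2 XOR t1 = 0 XOR 0 = 0
t4 = t3 AND A = 0 AND 0 = 0
t5 = E NOR t4 = 0 NOR 0 = 1
So t5 = 1 as required.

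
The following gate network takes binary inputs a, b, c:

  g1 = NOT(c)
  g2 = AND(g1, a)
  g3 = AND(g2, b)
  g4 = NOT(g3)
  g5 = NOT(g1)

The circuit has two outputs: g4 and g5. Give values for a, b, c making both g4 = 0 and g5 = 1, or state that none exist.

Across all 8 input combinations, none give both g4 = 0 and g5 = 1.

no solution exists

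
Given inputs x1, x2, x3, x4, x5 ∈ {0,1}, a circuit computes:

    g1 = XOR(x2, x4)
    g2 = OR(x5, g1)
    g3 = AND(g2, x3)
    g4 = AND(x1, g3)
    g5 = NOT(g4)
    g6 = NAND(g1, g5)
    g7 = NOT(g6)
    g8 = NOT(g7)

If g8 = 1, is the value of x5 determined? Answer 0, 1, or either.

either

Both values of x5 occur among assignments with g8 = 1:
  x5=0: x1=0, x2=0, x3=0, x4=0, x5=0
  x5=1: x1=0, x2=0, x3=0, x4=0, x5=1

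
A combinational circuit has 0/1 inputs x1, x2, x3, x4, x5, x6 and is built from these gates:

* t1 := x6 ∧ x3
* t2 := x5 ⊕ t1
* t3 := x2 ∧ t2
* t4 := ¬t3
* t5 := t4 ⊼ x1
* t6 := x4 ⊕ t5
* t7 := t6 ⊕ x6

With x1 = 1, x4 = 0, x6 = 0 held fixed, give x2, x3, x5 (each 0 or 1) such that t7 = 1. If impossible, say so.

x2=1 x3=1 x5=1

t7 = t6 ⊕ x6 must be 1, so t6 and x6 differ.
Check with x1 = 1, x4 = 0, x6 = 0 and x2=1, x3=1, x5=1:
t1 = x6 ∧ x3 = 0 ∧ 1 = 0
t2 = x5 ⊕ t1 = 1 ⊕ 0 = 1
t3 = x2 ∧ t2 = 1 ∧ 1 = 1
t4 = ¬t3 = ¬1 = 0
t5 = t4 ⊼ x1 = 0 ⊼ 1 = 1
t6 = x4 ⊕ t5 = 0 ⊕ 1 = 1
t7 = t6 ⊕ x6 = 1 ⊕ 0 = 1
So t7 = 1.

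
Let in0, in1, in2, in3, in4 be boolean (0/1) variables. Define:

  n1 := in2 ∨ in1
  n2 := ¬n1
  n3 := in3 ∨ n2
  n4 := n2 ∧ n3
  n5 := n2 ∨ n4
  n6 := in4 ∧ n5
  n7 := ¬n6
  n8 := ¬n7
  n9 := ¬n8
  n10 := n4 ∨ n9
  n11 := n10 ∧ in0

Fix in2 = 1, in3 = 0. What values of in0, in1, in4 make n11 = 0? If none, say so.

n11 = n10 ∧ in0 must be 0, so at least one of n10, in0 is 0.
Check with in2 = 1, in3 = 0 and in0=0, in1=1, in4=0:
n1 = in2 ∨ in1 = 1 ∨ 1 = 1
n2 = ¬n1 = ¬1 = 0
n3 = in3 ∨ n2 = 0 ∨ 0 = 0
n4 = n2 ∧ n3 = 0 ∧ 0 = 0
n5 = n2 ∨ n4 = 0 ∨ 0 = 0
n6 = in4 ∧ n5 = 0 ∧ 0 = 0
n7 = ¬n6 = ¬0 = 1
n8 = ¬n7 = ¬1 = 0
n9 = ¬n8 = ¬0 = 1
n10 = n4 ∨ n9 = 0 ∨ 1 = 1
n11 = n10 ∧ in0 = 1 ∧ 0 = 0
So n11 = 0.

in0=0 in1=1 in4=0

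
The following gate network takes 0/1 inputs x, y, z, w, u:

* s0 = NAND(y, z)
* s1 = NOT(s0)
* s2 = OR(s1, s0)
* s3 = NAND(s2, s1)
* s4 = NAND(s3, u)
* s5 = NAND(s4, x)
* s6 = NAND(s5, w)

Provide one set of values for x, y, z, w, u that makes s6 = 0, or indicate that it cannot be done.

x=1 y=0 z=1 w=1 u=1

s6 = NAND(s5, w) must be 0, so both s5 = 1 and w = 1.
Check with x=1 y=0 z=1 w=1 u=1:
s0 = NAND(y, z) = NAND(0, 1) = 1
s1 = NOT(s0) = NOT 1 = 0
s2 = OR(s1, s0) = OR(0, 1) = 1
s3 = NAND(s2, s1) = NAND(1, 0) = 1
s4 = NAND(s3, u) = NAND(1, 1) = 0
s5 = NAND(s4, x) = NAND(0, 1) = 1
s6 = NAND(s5, w) = NAND(1, 1) = 0
So s6 = 0 as required.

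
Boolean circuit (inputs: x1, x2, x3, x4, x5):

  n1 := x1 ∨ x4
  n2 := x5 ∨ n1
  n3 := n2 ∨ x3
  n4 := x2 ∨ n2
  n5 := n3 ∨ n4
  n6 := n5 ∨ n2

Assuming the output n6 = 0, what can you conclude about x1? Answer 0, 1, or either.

0

n6 = n5 ∨ n2 must be 0, so both n5 = 0 and n2 = 0.
Every assignment with n6 = 0 has x1 = 0; there are 1 such assignment(s).
  x1=0, x2=0, x3=0, x4=0, x5=0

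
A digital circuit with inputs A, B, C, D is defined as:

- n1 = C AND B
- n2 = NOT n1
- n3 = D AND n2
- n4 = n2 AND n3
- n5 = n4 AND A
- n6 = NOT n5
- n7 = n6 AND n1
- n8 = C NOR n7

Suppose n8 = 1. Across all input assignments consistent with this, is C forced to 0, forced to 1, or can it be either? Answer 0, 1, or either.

n8 = C NOR n7 must be 1, so both C = 0 and n7 = 0.
n7 = n6 AND n1 must be 0, so at least one of n6, n1 is 0.
Every assignment with n8 = 1 has C = 0; there are 8 such assignment(s).

0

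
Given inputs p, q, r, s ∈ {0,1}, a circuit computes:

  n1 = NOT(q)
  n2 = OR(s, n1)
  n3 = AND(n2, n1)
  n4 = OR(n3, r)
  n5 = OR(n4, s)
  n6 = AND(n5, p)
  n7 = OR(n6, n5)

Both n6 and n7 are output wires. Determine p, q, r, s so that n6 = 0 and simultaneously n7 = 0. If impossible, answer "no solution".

p=0, q=1, r=0, s=0

Check with p=0, q=1, r=0, s=0:
n1 = NOT(q) = NOT 1 = 0
n2 = OR(s, n1) = OR(0, 0) = 0
n3 = AND(n2, n1) = AND(0, 0) = 0
n4 = OR(n3, r) = OR(0, 0) = 0
n5 = OR(n4, s) = OR(0, 0) = 0
n6 = AND(n5, p) = AND(0, 0) = 0
n7 = OR(n6, n5) = OR(0, 0) = 0
So n6 = 0 and n7 = 0.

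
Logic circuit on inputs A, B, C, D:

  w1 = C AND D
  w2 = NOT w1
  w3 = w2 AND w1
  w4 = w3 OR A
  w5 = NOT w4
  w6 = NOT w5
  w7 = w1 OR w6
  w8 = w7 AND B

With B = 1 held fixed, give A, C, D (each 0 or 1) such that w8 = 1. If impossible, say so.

A=1 C=0 D=0

w8 = w7 AND B must be 1, so both w7 = 1 and B = 1.
w7 = w1 OR w6 must be 1, so at least one of w1, w6 is 1.
Check with B = 1 and A=1, C=0, D=0:
w1 = C AND D = 0 AND 0 = 0
w2 = NOT w1 = NOT 0 = 1
w3 = w2 AND w1 = 1 AND 0 = 0
w4 = w3 OR A = 0 OR 1 = 1
w5 = NOT w4 = NOT 1 = 0
w6 = NOT w5 = NOT 0 = 1
w7 = w1 OR w6 = 0 OR 1 = 1
w8 = w7 AND B = 1 AND 1 = 1
So w8 = 1.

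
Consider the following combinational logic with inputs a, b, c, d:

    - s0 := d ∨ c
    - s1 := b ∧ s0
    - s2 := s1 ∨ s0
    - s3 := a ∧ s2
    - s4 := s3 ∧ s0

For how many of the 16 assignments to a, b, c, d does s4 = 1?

s4 = s3 ∧ s0 must be 1, so both s3 = 1 and s0 = 1.
s3 = a ∧ s2 must be 1, so both a = 1 and s2 = 1.
Enumerating the 16 input combinations, 6 give s4 = 1 and 10 give s4 = 0.

6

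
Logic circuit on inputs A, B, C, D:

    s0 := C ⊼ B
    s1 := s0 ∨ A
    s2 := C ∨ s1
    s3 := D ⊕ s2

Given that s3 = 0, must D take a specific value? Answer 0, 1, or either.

1

s3 = D ⊕ s2 must be 0, so D and s2 are equal.
Every assignment with s3 = 0 has D = 1; there are 8 such assignment(s).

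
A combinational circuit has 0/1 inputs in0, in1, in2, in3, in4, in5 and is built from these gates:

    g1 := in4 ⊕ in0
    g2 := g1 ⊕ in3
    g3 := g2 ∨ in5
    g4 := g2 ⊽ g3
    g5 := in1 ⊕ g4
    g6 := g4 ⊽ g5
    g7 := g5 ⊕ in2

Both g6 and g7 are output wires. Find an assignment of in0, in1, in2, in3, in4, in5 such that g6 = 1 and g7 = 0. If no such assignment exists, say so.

in0=0, in1=0, in2=0, in3=1, in4=0, in5=0

Check with in0=0, in1=0, in2=0, in3=1, in4=0, in5=0:
g1 = in4 ⊕ in0 = 0 ⊕ 0 = 0
g2 = g1 ⊕ in3 = 0 ⊕ 1 = 1
g3 = g2 ∨ in5 = 1 ∨ 0 = 1
g4 = g2 ⊽ g3 = 1 ⊽ 1 = 0
g5 = in1 ⊕ g4 = 0 ⊕ 0 = 0
g6 = g4 ⊽ g5 = 0 ⊽ 0 = 1
g7 = g5 ⊕ in2 = 0 ⊕ 0 = 0
So g6 = 1 and g7 = 0.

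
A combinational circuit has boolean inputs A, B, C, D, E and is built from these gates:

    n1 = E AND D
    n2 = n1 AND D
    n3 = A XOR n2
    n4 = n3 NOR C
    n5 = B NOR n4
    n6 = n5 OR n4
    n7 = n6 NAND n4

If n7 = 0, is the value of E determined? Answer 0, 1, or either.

either

Both values of E occur among assignments with n7 = 0:
  E=0: A=0, B=0, C=0, D=0, E=0
  E=1: A=0, B=0, C=0, D=0, E=1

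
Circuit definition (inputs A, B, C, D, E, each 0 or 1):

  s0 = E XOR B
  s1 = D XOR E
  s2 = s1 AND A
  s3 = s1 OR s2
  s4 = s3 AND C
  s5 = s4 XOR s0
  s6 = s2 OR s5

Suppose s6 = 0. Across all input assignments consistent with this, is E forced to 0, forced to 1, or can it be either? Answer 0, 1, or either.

Both values of E occur among assignments with s6 = 0:
  E=0: A=0, B=0, C=0, D=0, E=0
  E=1: A=0, B=0, C=1, D=0, E=1

either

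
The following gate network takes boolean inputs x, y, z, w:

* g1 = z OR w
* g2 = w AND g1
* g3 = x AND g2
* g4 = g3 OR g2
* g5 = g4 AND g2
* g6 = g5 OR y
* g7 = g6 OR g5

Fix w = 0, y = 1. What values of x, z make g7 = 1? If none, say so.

Check with w = 0, y = 1 and x=1, z=0:
g1 = z OR w = 0 OR 0 = 0
g2 = w AND g1 = 0 AND 0 = 0
g3 = x AND g2 = 1 AND 0 = 0
g4 = g3 OR g2 = 0 OR 0 = 0
g5 = g4 AND g2 = 0 AND 0 = 0
g6 = g5 OR y = 0 OR 1 = 1
g7 = g6 OR g5 = 1 OR 0 = 1
So g7 = 1.

x=1, z=0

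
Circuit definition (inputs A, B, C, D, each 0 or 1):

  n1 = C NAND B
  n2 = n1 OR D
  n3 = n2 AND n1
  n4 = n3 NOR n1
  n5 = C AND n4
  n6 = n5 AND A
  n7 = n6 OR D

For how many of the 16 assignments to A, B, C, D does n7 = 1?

9

n7 = n6 OR D must be 1, so at least one of n6, D is 1.
Enumerating the 16 input combinations, 9 give n7 = 1 and 7 give n7 = 0.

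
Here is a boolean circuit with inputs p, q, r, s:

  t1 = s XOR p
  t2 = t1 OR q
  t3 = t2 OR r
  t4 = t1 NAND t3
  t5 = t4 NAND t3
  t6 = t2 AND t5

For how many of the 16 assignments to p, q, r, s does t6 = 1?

8

t6 = t2 AND t5 must be 1, so both t2 = 1 and t5 = 1.
t2 = t1 OR q must be 1, so at least one of t1, q is 1.
Enumerating the 16 input combinations, 8 give t6 = 1 and 8 give t6 = 0.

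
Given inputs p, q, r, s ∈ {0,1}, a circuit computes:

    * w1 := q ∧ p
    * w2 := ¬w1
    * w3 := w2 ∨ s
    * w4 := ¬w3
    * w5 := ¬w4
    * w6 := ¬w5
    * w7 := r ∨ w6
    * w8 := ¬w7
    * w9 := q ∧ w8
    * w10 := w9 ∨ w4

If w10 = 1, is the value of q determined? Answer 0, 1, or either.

w10 = w9 ∨ w4 must be 1, so at least one of w9, w4 is 1.
Every assignment with w10 = 1 has q = 1; there are 5 such assignment(s).

1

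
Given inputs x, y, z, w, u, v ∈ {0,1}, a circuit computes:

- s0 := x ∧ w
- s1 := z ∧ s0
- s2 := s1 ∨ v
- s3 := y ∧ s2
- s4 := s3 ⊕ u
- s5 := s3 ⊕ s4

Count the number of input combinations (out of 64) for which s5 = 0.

s5 = s3 ⊕ s4 must be 0, so s3 and s4 are equal.
Enumerating the 64 input combinations, 32 give s5 = 0 and 32 give s5 = 1.

32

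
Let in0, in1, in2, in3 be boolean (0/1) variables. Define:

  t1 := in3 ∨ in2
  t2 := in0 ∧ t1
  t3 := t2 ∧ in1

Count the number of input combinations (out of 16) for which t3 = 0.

t3 = t2 ∧ in1 must be 0, so at least one of t2, in1 is 0.
Enumerating the 16 input combinations, 13 give t3 = 0 and 3 give t3 = 1.

13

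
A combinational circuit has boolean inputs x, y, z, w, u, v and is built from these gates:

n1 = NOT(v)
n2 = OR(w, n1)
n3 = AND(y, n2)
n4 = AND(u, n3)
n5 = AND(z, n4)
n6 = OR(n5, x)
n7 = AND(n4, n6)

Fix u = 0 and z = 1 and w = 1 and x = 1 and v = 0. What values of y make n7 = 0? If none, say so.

n7 = AND(n4, n6) must be 0, so at least one of n4, n6 is 0.
Check with u = 0 and z = 1 and w = 1 and x = 1 and v = 0 and y=1:
n1 = NOT(v) = NOT 0 = 1
n2 = OR(w, n1) = OR(1, 1) = 1
n3 = AND(y, n2) = AND(1, 1) = 1
n4 = AND(u, n3) = AND(0, 1) = 0
n5 = AND(z, n4) = AND(1, 0) = 0
n6 = OR(n5, x) = OR(0, 1) = 1
n7 = AND(n4, n6) = AND(0, 1) = 0
So n7 = 0.

y=1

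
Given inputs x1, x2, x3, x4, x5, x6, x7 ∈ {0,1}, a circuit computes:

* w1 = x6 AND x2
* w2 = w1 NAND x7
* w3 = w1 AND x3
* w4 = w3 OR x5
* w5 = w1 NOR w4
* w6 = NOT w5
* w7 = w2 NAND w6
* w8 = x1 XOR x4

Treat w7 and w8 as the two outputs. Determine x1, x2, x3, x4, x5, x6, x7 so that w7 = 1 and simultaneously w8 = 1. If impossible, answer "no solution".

x1=1, x2=0, x3=0, x4=0, x5=0, x6=1, x7=1

Check with x1=1, x2=0, x3=0, x4=0, x5=0, x6=1, x7=1:
w1 = x6 AND x2 = 1 AND 0 = 0
w2 = w1 NAND x7 = 0 NAND 1 = 1
w3 = w1 AND x3 = 0 AND 0 = 0
w4 = w3 OR x5 = 0 OR 0 = 0
w5 = w1 NOR w4 = 0 NOR 0 = 1
w6 = NOT w5 = NOT 1 = 0
w7 = w2 NAND w6 = 1 NAND 0 = 1
w8 = x1 XOR x4 = 1 XOR 0 = 1
So w7 = 1 and w8 = 1.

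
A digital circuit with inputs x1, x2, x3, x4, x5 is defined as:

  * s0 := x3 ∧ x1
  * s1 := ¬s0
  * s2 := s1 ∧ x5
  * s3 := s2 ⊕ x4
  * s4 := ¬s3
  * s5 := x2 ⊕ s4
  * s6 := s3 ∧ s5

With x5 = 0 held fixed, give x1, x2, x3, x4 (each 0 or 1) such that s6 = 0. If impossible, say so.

s6 = s3 ∧ s5 must be 0, so at least one of s3, s5 is 0.
Check with x5 = 0 and x1=0, x2=1, x3=1, x4=0:
s0 = x3 ∧ x1 = 1 ∧ 0 = 0
s1 = ¬s0 = ¬0 = 1
s2 = s1 ∧ x5 = 1 ∧ 0 = 0
s3 = s2 ⊕ x4 = 0 ⊕ 0 = 0
s4 = ¬s3 = ¬0 = 1
s5 = x2 ⊕ s4 = 1 ⊕ 1 = 0
s6 = s3 ∧ s5 = 0 ∧ 0 = 0
So s6 = 0.

x1=0 x2=1 x3=1 x4=0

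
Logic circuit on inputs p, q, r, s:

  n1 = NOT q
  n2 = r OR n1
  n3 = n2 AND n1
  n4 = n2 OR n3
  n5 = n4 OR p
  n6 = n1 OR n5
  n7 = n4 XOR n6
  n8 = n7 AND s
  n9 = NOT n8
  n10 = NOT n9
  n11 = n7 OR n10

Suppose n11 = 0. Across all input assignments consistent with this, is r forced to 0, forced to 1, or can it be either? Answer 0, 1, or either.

either

Both values of r occur among assignments with n11 = 0:
  r=0: p=0, q=0, r=0, s=0
  r=1: p=0, q=0, r=1, s=0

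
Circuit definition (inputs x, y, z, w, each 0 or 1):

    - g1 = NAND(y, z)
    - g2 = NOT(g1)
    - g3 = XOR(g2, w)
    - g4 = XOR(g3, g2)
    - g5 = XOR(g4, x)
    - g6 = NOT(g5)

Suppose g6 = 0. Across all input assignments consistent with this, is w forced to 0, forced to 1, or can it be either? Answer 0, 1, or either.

either

Both values of w occur among assignments with g6 = 0:
  w=0: x=1, y=0, z=0, w=0
  w=1: x=0, y=0, z=0, w=1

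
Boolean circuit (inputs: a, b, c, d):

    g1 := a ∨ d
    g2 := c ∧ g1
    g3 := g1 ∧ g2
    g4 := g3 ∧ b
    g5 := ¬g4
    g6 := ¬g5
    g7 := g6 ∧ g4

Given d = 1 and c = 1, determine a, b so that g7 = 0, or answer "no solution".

Check with d = 1 and c = 1 and a=1, b=0:
g1 = a ∨ d = 1 ∨ 1 = 1
g2 = c ∧ g1 = 1 ∧ 1 = 1
g3 = g1 ∧ g2 = 1 ∧ 1 = 1
g4 = g3 ∧ b = 1 ∧ 0 = 0
g5 = ¬g4 = ¬0 = 1
g6 = ¬g5 = ¬1 = 0
g7 = g6 ∧ g4 = 0 ∧ 0 = 0
So g7 = 0.

a=1, b=0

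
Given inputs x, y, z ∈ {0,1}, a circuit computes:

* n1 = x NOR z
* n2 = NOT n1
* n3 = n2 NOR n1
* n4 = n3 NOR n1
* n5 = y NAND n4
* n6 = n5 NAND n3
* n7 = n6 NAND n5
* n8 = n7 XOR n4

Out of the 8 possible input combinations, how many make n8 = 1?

n8 = n7 XOR n4 must be 1, so n7 and n4 differ.
Satisfying assignments:
  x=0, y=0, z=1
  x=1, y=0, z=0
  x=1, y=0, z=1

3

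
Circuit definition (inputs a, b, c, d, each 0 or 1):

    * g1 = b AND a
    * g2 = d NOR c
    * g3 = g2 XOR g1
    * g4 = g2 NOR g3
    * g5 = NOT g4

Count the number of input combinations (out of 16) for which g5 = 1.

7

g5 = NOT g4 must be 1, so g4 = 0.
g4 = g2 NOR g3 must be 0, so at least one of g2, g3 is 1.
Enumerating the 16 input combinations, 7 give g5 = 1 and 9 give g5 = 0.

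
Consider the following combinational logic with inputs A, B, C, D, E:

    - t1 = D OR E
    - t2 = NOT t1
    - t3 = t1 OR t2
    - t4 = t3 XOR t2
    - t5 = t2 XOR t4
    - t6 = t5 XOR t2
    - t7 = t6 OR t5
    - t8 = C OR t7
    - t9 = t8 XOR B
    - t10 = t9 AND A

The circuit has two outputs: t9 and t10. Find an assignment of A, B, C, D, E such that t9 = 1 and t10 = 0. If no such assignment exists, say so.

Check with A=0, B=0, C=1, D=0, E=1:
t1 = D OR E = 0 OR 1 = 1
t2 = NOT t1 = NOT 1 = 0
t3 = t1 OR t2 = 1 OR 0 = 1
t4 = t3 XOR t2 = 1 XOR 0 = 1
t5 = t2 XOR t4 = 0 XOR 1 = 1
t6 = t5 XOR t2 = 1 XOR 0 = 1
t7 = t6 OR t5 = 1 OR 1 = 1
t8 = C OR t7 = 1 OR 1 = 1
t9 = t8 XOR B = 1 XOR 0 = 1
t10 = t9 AND A = 1 AND 0 = 0
So t9 = 1 and t10 = 0.

A=0, B=0, C=1, D=0, E=1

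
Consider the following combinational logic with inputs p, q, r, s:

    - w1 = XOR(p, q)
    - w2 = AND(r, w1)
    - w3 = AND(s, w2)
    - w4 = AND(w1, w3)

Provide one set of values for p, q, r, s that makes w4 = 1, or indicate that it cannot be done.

p=1, q=0, r=1, s=1

w4 = AND(w1, w3) must be 1, so both w1 = 1 and w3 = 1.
w1 = XOR(p, q) must be 1, so p and q differ.
w3 = AND(s, w2) must be 1, so both s = 1 and w2 = 1.
Check with p=1, q=0, r=1, s=1:
w1 = XOR(p, q) = XOR(1, 0) = 1
w2 = AND(r, w1) = AND(1, 1) = 1
w3 = AND(s, w2) = AND(1, 1) = 1
w4 = AND(w1, w3) = AND(1, 1) = 1
So w4 = 1 as required.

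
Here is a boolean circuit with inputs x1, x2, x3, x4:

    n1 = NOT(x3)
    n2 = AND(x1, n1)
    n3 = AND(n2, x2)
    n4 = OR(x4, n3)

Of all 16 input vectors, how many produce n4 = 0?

7

n4 = OR(x4, n3) must be 0, so both x4 = 0 and n3 = 0.
n3 = AND(n2, x2) must be 0, so at least one of n2, x2 is 0.
Enumerating the 16 input combinations, 7 give n4 = 0 and 9 give n4 = 1.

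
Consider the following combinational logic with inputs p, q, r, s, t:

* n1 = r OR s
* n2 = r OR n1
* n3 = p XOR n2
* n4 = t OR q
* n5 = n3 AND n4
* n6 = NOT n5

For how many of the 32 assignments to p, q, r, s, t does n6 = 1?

20

n6 = NOT n5 must be 1, so n5 = 0.
n5 = n3 AND n4 must be 0, so at least one of n3, n4 is 0.
Enumerating the 32 input combinations, 20 give n6 = 1 and 12 give n6 = 0.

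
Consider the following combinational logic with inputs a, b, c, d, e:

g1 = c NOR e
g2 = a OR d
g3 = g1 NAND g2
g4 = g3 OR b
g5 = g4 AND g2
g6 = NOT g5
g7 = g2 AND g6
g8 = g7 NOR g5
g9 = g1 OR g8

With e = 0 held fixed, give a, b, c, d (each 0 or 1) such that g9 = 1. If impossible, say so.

g9 = g1 OR g8 must be 1, so at least one of g1, g8 is 1.
Check with e = 0 and a=0, b=1, c=1, d=0:
g1 = c NOR e = 1 NOR 0 = 0
g2 = a OR d = 0 OR 0 = 0
g3 = g1 NAND g2 = 0 NAND 0 = 1
g4 = g3 OR b = 1 OR 1 = 1
g5 = g4 AND g2 = 1 AND 0 = 0
g6 = NOT g5 = NOT 0 = 1
g7 = g2 AND g6 = 0 AND 1 = 0
g8 = g7 NOR g5 = 0 NOR 0 = 1
g9 = g1 OR g8 = 0 OR 1 = 1
So g9 = 1.

a=0 b=1 c=1 d=0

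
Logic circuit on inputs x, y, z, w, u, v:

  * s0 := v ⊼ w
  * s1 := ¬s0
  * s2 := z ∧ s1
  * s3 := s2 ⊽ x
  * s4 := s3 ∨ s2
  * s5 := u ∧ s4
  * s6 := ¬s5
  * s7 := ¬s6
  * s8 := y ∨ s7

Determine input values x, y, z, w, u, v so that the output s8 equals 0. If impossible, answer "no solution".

s8 = y ∨ s7 must be 0, so both y = 0 and s7 = 0.
s7 = ¬s6 must be 0, so s6 = 1.
s6 = ¬s5 must be 1, so s5 = 0.
Check with x=1, y=0, z=1, w=0, u=0, v=0:
s0 = v ⊼ w = 0 ⊼ 0 = 1
s1 = ¬s0 = ¬1 = 0
s2 = z ∧ s1 = 1 ∧ 0 = 0
s3 = s2 ⊽ x = 0 ⊽ 1 = 0
s4 = s3 ∨ s2 = 0 ∨ 0 = 0
s5 = u ∧ s4 = 0 ∧ 0 = 0
s6 = ¬s5 = ¬0 = 1
s7 = ¬s6 = ¬1 = 0
s8 = y ∨ s7 = 0 ∨ 0 = 0
So s8 = 0 as required.

x=1, y=0, z=1, w=0, u=0, v=0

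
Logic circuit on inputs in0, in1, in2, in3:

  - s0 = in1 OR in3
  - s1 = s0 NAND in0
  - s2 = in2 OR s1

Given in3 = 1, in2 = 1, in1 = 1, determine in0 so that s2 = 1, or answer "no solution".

s2 = in2 OR s1 must be 1, so at least one of in2, s1 is 1.
Check with in3 = 1, in2 = 1, in1 = 1 and in0=0:
s0 = in1 OR in3 = 1 OR 1 = 1
s1 = s0 NAND in0 = 1 NAND 0 = 1
s2 = in2 OR s1 = 1 OR 1 = 1
So s2 = 1.

in0=0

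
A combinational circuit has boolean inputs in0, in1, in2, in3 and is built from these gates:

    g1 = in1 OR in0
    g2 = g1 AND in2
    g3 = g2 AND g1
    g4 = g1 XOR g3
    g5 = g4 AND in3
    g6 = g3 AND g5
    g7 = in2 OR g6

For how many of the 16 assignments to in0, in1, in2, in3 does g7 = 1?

8

g7 = in2 OR g6 must be 1, so at least one of in2, g6 is 1.
Enumerating the 16 input combinations, 8 give g7 = 1 and 8 give g7 = 0.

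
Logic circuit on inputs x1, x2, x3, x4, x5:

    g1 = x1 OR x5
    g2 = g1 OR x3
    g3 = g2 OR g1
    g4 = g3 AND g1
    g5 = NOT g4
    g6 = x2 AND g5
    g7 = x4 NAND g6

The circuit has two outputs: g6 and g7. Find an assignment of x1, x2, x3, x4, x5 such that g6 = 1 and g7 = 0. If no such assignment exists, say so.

Check with x1=0, x2=1, x3=0, x4=1, x5=0:
g1 = x1 OR x5 = 0 OR 0 = 0
g2 = g1 OR x3 = 0 OR 0 = 0
g3 = g2 OR g1 = 0 OR 0 = 0
g4 = g3 AND g1 = 0 AND 0 = 0
g5 = NOT g4 = NOT 0 = 1
g6 = x2 AND g5 = 1 AND 1 = 1
g7 = x4 NAND g6 = 1 NAND 1 = 0
So g6 = 1 and g7 = 0.

x1=0, x2=1, x3=0, x4=1, x5=0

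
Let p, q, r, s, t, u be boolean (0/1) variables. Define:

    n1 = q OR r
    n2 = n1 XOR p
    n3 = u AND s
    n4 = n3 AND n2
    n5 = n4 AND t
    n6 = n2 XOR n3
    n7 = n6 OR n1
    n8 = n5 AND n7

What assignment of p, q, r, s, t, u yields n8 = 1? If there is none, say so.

p=0, q=0, r=1, s=1, t=1, u=1

Check with p=0, q=0, r=1, s=1, t=1, u=1:
n1 = q OR r = 0 OR 1 = 1
n2 = n1 XOR p = 1 XOR 0 = 1
n3 = u AND s = 1 AND 1 = 1
n4 = n3 AND n2 = 1 AND 1 = 1
n5 = n4 AND t = 1 AND 1 = 1
n6 = n2 XOR n3 = 1 XOR 1 = 0
n7 = n6 OR n1 = 0 OR 1 = 1
n8 = n5 AND n7 = 1 AND 1 = 1
So n8 = 1 as required.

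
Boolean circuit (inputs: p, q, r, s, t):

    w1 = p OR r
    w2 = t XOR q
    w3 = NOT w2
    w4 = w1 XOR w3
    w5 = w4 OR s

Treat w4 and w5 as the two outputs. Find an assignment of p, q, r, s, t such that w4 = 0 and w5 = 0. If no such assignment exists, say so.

p=1, q=1, r=0, s=0, t=1

Check with p=1, q=1, r=0, s=0, t=1:
w1 = p OR r = 1 OR 0 = 1
w2 = t XOR q = 1 XOR 1 = 0
w3 = NOT w2 = NOT 0 = 1
w4 = w1 XOR w3 = 1 XOR 1 = 0
w5 = w4 OR s = 0 OR 0 = 0
So w4 = 0 and w5 = 0.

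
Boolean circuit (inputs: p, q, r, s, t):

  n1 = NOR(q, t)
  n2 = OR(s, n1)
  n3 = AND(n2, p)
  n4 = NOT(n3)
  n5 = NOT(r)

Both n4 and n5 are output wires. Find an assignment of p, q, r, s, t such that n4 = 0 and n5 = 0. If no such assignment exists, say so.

p=1 q=0 r=1 s=1 t=1

Check with p=1 q=0 r=1 s=1 t=1:
n1 = NOR(q, t) = NOR(0, 1) = 0
n2 = OR(s, n1) = OR(1, 0) = 1
n3 = AND(n2, p) = AND(1, 1) = 1
n4 = NOT(n3) = NOT 1 = 0
n5 = NOT(r) = NOT 1 = 0
So n4 = 0 and n5 = 0.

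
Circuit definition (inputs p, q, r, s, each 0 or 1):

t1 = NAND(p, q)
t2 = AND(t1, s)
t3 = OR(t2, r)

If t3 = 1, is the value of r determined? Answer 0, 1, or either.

either

Both values of r occur among assignments with t3 = 1:
  r=0: p=0, q=0, r=0, s=1
  r=1: p=0, q=0, r=1, s=0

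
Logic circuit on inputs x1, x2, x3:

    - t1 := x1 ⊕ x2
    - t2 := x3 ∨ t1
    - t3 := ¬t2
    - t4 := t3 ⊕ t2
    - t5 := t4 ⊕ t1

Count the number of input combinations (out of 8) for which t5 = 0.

4

t5 = t4 ⊕ t1 must be 0, so t4 and t1 are equal.
Satisfying assignments:
  x1=0, x2=1, x3=0
  x1=0, x2=1, x3=1
  x1=1, x2=0, x3=0
  x1=1, x2=0, x3=1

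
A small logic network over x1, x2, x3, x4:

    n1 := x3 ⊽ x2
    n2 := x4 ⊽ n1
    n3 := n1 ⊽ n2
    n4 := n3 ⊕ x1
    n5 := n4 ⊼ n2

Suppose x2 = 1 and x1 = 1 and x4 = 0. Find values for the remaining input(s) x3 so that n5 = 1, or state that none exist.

With x2 = 1 and x1 = 1 and x4 = 0 fixed, none of the 2 settings of x3 give n5 = 1.
For example, with x3=0:
n1 = x3 ⊽ x2 = 0 ⊽ 1 = 0
n2 = x4 ⊽ n1 = 0 ⊽ 0 = 1
n3 = n1 ⊽ n2 = 0 ⊽ 1 = 0
n4 = n3 ⊕ x1 = 0 ⊕ 1 = 1
n5 = n4 ⊼ n2 = 1 ⊼ 1 = 0
giving n5 = 0 ≠ 1.

no solution exists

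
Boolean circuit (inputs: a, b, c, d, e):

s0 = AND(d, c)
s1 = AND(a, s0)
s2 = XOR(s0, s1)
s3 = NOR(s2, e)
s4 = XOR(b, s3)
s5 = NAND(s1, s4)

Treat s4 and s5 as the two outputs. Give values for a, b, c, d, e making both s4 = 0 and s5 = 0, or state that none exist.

Across all 32 input combinations, none give both s4 = 0 and s5 = 0.

no solution exists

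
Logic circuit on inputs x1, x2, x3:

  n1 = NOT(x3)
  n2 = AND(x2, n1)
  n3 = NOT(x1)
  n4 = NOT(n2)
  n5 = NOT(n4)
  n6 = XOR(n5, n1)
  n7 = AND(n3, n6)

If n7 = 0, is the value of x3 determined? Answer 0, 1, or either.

Both values of x3 occur among assignments with n7 = 0:
  x3=0: x1=0, x2=1, x3=0
  x3=1: x1=0, x2=0, x3=1

either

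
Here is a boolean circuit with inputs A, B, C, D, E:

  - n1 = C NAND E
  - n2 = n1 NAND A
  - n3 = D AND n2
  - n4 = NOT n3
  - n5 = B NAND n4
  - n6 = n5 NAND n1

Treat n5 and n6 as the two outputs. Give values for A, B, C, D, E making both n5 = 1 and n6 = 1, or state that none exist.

Check with A=0, B=1, C=1, D=1, E=1:
n1 = C NAND E = 1 NAND 1 = 0
n2 = n1 NAND A = 0 NAND 0 = 1
n3 = D AND n2 = 1 AND 1 = 1
n4 = NOT n3 = NOT 1 = 0
n5 = B NAND n4 = 1 NAND 0 = 1
n6 = n5 NAND n1 = 1 NAND 0 = 1
So n5 = 1 and n6 = 1.

A=0, B=1, C=1, D=1, E=1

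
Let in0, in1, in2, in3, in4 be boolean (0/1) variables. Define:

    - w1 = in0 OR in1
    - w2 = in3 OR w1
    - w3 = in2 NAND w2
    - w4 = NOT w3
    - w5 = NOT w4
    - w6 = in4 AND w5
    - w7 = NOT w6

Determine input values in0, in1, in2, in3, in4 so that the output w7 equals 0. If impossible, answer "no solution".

w7 = NOT w6 must be 0, so w6 = 1.
w6 = in4 AND w5 must be 1, so both in4 = 1 and w5 = 1.
Check with in0=0, in1=1, in2=0, in3=0, in4=1:
w1 = in0 OR in1 = 0 OR 1 = 1
w2 = in3 OR w1 = 0 OR 1 = 1
w3 = in2 NAND w2 = 0 NAND 1 = 1
w4 = NOT w3 = NOT 1 = 0
w5 = NOT w4 = NOT 0 = 1
w6 = in4 AND w5 = 1 AND 1 = 1
w7 = NOT w6 = NOT 1 = 0
So w7 = 0 as required.

in0=0, in1=1, in2=0, in3=0, in4=1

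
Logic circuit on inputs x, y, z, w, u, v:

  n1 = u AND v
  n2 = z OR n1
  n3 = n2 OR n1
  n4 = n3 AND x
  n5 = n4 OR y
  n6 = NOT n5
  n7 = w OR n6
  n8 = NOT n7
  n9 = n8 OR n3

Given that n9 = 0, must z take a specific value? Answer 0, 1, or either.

0

n9 = n8 OR n3 must be 0, so both n8 = 0 and n3 = 0.
n8 = NOT n7 must be 0, so n7 = 1.
n3 = n2 OR n1 must be 0, so both n2 = 0 and n1 = 0.
Every assignment with n9 = 0 has z = 0; there are 18 such assignment(s).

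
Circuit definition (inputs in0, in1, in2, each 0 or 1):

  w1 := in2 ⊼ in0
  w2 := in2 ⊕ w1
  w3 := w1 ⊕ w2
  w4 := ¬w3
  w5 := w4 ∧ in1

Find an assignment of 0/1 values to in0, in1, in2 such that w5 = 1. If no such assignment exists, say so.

w5 = w4 ∧ in1 must be 1, so both w4 = 1 and in1 = 1.
Check with in0=1, in1=1, in2=0:
w1 = in2 ⊼ in0 = 0 ⊼ 1 = 1
w2 = in2 ⊕ w1 = 0 ⊕ 1 = 1
w3 = w1 ⊕ w2 = 1 ⊕ 1 = 0
w4 = ¬w3 = ¬0 = 1
w5 = w4 ∧ in1 = 1 ∧ 1 = 1
So w5 = 1 as required.

in0=1, in1=1, in2=0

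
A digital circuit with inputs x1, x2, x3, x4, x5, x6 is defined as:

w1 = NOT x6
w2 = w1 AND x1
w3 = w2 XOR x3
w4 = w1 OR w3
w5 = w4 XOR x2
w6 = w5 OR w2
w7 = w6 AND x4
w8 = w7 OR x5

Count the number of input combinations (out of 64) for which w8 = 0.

22

w8 = w7 OR x5 must be 0, so both w7 = 0 and x5 = 0.
w7 = w6 AND x4 must be 0, so at least one of w6, x4 is 0.
Enumerating the 64 input combinations, 22 give w8 = 0 and 42 give w8 = 1.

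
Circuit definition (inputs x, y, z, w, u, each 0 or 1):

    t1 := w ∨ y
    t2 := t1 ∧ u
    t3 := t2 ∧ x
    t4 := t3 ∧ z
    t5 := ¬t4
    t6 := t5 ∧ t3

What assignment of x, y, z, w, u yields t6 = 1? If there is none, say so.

t6 = t5 ∧ t3 must be 1, so both t5 = 1 and t3 = 1.
t5 = ¬t4 must be 1, so t4 = 0.
t3 = t2 ∧ x must be 1, so both t2 = 1 and x = 1.
Check with x=1 y=1 z=0 w=1 u=1:
t1 = w ∨ y = 1 ∨ 1 = 1
t2 = t1 ∧ u = 1 ∧ 1 = 1
t3 = t2 ∧ x = 1 ∧ 1 = 1
t4 = t3 ∧ z = 1 ∧ 0 = 0
t5 = ¬t4 = ¬0 = 1
t6 = t5 ∧ t3 = 1 ∧ 1 = 1
So t6 = 1 as required.

x=1 y=1 z=0 w=1 u=1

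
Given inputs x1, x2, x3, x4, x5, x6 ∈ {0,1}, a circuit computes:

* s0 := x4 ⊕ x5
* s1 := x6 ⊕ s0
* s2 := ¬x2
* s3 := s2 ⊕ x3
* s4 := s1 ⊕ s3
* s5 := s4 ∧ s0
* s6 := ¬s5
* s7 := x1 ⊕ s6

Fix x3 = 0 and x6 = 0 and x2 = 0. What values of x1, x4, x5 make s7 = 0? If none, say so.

Check with x3 = 0 and x6 = 0 and x2 = 0 and x1=1, x4=0, x5=0:
s0 = x4 ⊕ x5 = 0 ⊕ 0 = 0
s1 = x6 ⊕ s0 = 0 ⊕ 0 = 0
s2 = ¬x2 = ¬0 = 1
s3 = s2 ⊕ x3 = 1 ⊕ 0 = 1
s4 = s1 ⊕ s3 = 0 ⊕ 1 = 1
s5 = s4 ∧ s0 = 1 ∧ 0 = 0
s6 = ¬s5 = ¬0 = 1
s7 = x1 ⊕ s6 = 1 ⊕ 1 = 0
So s7 = 0.

x1=1 x4=0 x5=0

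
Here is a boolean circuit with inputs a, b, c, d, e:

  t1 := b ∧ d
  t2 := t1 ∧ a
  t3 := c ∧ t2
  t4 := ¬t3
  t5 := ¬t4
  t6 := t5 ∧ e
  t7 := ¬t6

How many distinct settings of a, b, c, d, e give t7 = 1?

t7 = ¬t6 must be 1, so t6 = 0.
t6 = t5 ∧ e must be 0, so at least one of t5, e is 0.
Enumerating the 32 input combinations, 31 give t7 = 1 and 1 give t7 = 0.

31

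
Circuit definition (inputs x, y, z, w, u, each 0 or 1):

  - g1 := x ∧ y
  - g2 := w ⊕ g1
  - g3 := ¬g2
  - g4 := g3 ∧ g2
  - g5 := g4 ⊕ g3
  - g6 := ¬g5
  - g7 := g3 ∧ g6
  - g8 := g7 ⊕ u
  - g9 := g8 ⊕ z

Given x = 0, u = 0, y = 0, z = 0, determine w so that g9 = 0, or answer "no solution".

w=1

g9 = g8 ⊕ z must be 0, so g8 and z are equal.
Check with x = 0, u = 0, y = 0, z = 0 and w=1:
g1 = x ∧ y = 0 ∧ 0 = 0
g2 = w ⊕ g1 = 1 ⊕ 0 = 1
g3 = ¬g2 = ¬1 = 0
g4 = g3 ∧ g2 = 0 ∧ 1 = 0
g5 = g4 ⊕ g3 = 0 ⊕ 0 = 0
g6 = ¬g5 = ¬0 = 1
g7 = g3 ∧ g6 = 0 ∧ 1 = 0
g8 = g7 ⊕ u = 0 ⊕ 0 = 0
g9 = g8 ⊕ z = 0 ⊕ 0 = 0
So g9 = 0.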